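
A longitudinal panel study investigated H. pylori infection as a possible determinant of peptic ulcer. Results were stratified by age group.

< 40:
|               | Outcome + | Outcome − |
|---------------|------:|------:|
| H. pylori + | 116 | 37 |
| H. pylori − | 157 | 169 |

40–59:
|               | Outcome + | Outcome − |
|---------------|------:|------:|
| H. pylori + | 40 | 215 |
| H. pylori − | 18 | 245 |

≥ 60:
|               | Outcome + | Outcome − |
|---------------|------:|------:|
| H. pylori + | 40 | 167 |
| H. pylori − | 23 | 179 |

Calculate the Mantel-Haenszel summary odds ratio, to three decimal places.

2.668

OR_MH = Σ(aᵢdᵢ/nᵢ) / Σ(bᵢcᵢ/nᵢ), where nᵢ is the stratum total.
Stratum 1 (< 40): n = 479; a·d/n = 116·169/479 = 40.9269; b·c/n = 37·157/479 = 12.1273
Stratum 2 (40–59): n = 518; a·d/n = 40·245/518 = 18.9189; b·c/n = 215·18/518 = 7.4710
Stratum 3 (≥ 60): n = 409; a·d/n = 40·179/409 = 17.5061; b·c/n = 167·23/409 = 9.3912
OR_MH = (40.9269 + 18.9189 + 17.5061) / (12.1273 + 7.4710 + 9.3912) = 77.3520 / 28.9896 = 2.66827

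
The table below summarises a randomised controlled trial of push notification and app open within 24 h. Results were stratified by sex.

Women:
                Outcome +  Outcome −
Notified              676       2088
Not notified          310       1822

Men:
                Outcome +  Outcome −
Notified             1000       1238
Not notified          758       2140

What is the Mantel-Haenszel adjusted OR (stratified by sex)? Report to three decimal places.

OR_MH = Σ(aᵢdᵢ/nᵢ) / Σ(bᵢcᵢ/nᵢ), where nᵢ is the stratum total.
Stratum 1 (Women): n = 4896; a·d/n = 676·1822/4896 = 251.5670; b·c/n = 2088·310/4896 = 132.2059
Stratum 2 (Men): n = 5136; a·d/n = 1000·2140/5136 = 416.6667; b·c/n = 1238·758/5136 = 182.7111
OR_MH = (251.5670 + 416.6667) / (132.2059 + 182.7111) = 668.2337 / 314.9169 = 2.12194

2.122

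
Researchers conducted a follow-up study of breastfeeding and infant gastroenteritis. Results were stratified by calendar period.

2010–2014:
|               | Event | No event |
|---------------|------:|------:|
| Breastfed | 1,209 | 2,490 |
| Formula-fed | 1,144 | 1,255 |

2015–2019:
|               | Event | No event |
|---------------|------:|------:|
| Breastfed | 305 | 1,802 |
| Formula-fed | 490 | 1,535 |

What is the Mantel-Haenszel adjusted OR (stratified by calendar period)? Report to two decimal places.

OR_MH = Σ(aᵢdᵢ/nᵢ) / Σ(bᵢcᵢ/nᵢ), where nᵢ is the stratum total.
Stratum 1 (2010–2014): n = 6098; a·d/n = 1209·1255/6098 = 248.8185; b·c/n = 2490·1144/6098 = 467.1302
Stratum 2 (2015–2019): n = 4132; a·d/n = 305·1535/4132 = 113.3047; b·c/n = 1802·490/4132 = 213.6931
OR_MH = (248.8185 + 113.3047) / (467.1302 + 213.6931) = 362.1232 / 680.8233 = 0.53189

0.53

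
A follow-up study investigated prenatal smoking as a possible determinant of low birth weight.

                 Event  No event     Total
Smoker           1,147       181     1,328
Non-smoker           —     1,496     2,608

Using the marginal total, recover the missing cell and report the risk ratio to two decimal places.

The missing cell is in the unexposed row: 2608 − 1496 = 1112.
So a = 1147, b = 181, c = 1112, d = 1496.
RR = [a/(a+b)] / [c/(c+d)] = (1147/1328) / (1112/2608) = 0.86370/0.42638 = 2.02567

2.03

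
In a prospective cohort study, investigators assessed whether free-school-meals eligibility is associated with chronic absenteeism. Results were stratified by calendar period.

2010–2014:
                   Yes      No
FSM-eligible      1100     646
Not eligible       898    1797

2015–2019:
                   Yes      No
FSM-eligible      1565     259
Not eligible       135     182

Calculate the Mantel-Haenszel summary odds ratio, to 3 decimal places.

3.934

OR_MH = Σ(aᵢdᵢ/nᵢ) / Σ(bᵢcᵢ/nᵢ), where nᵢ is the stratum total.
Stratum 1 (2010–2014): n = 4441; a·d/n = 1100·1797/4441 = 445.1025; b·c/n = 646·898/4441 = 130.6255
Stratum 2 (2015–2019): n = 2141; a·d/n = 1565·182/2141 = 133.0360; b·c/n = 259·135/2141 = 16.3312
OR_MH = (445.1025 + 133.0360) / (130.6255 + 16.3312) = 578.1384 / 146.9567 = 3.93407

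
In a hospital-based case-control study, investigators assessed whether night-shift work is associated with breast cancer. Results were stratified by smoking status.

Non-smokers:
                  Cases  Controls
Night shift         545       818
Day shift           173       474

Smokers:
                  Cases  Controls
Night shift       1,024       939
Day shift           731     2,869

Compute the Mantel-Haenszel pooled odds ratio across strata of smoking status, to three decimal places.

OR_MH = Σ(aᵢdᵢ/nᵢ) / Σ(bᵢcᵢ/nᵢ), where nᵢ is the stratum total.
Stratum 1 (Non-smokers): n = 2010; a·d/n = 545·474/2010 = 128.5224; b·c/n = 818·173/2010 = 70.4050
Stratum 2 (Smokers): n = 5563; a·d/n = 1024·2869/5563 = 528.1064; b·c/n = 939·731/5563 = 123.3883
OR_MH = (128.5224 + 528.1064) / (70.4050 + 123.3883) = 656.6288 / 193.7933 = 3.38830

3.388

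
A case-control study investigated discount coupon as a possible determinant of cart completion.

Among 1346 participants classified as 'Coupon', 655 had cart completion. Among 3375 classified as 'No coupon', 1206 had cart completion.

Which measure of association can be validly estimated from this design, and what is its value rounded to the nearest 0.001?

1.705

From the description: a = 655, b = 691, c = 1206, d = 2169.
This is a case-control study: participants were sampled on outcome status, so risks in the source population cannot be estimated directly — relative risk is not valid here. The odds ratio is the appropriate measure.
OR = (a·d)/(b·c) = (655 × 2169) / (691 × 1206) = 1420695 / 833346 = 1.70481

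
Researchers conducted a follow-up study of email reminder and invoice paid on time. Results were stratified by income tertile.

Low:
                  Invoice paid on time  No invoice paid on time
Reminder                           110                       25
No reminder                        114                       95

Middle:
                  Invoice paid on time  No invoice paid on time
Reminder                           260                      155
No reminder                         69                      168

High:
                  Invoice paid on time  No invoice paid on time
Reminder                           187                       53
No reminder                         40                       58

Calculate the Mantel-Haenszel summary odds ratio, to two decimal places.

4.18

OR_MH = Σ(aᵢdᵢ/nᵢ) / Σ(bᵢcᵢ/nᵢ), where nᵢ is the stratum total.
Stratum 1 (Low): n = 344; a·d/n = 110·95/344 = 30.3779; b·c/n = 25·114/344 = 8.2849
Stratum 2 (Middle): n = 652; a·d/n = 260·168/652 = 66.9939; b·c/n = 155·69/652 = 16.4034
Stratum 3 (High): n = 338; a·d/n = 187·58/338 = 32.0888; b·c/n = 53·40/338 = 6.2722
OR_MH = (30.3779 + 66.9939 + 32.0888) / (8.2849 + 16.4034 + 6.2722) = 129.4605 / 30.9604 = 4.18148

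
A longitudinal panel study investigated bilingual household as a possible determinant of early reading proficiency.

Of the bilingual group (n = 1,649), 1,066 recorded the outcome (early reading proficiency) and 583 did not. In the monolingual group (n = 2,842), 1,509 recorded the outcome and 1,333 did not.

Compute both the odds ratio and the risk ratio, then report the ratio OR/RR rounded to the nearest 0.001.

1.327

From the description: a = 1066, b = 583, c = 1509, d = 1333.
OR = (1066·1333)/(583·1509) = 1420978/879747 = 1.61521
Risk in exposed = 1066/1649 = 0.64645; risk in unexposed = 1509/2842 = 0.53096; RR = 1.21751
OR/RR = 1.61521 / 1.21751 = 1.32666
The outcome is not rare, so the OR lies further from 1 than the RR.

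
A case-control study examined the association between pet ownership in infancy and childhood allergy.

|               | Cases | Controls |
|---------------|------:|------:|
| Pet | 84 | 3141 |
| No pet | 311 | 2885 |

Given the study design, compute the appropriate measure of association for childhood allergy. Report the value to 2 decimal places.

Cells: a = 84, b = 3141, c = 311, d = 2885.
This is a case-control study: participants were sampled on outcome status, so risks in the source population cannot be estimated directly — relative risk is not valid here. The odds ratio is the appropriate measure.
OR = (a·d)/(b·c) = (84 × 2885) / (3141 × 311) = 242340 / 976851 = 0.24808

0.25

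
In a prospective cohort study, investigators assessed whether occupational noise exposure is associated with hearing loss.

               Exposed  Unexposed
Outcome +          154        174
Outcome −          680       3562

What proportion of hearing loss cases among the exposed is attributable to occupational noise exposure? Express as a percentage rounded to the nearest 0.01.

74.78

Reading the table with exposure as columns: a = 154 (Exposed, case), b = 680 (Exposed, non-case), c = 174 (Unexposed, case), d = 3562.
Risk in exposed = 154/834 = 0.18465; risk in unexposed = 174/3736 = 0.04657.
RR = 0.18465/0.04657 = 3.96472
AR% = (RR − 1)/RR × 100 = (3.96472 − 1)/3.96472 × 100 = 74.7775%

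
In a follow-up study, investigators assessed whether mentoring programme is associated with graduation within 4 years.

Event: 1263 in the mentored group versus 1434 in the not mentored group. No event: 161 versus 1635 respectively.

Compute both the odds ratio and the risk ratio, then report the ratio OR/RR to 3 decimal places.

From the description: a = 1263, b = 161, c = 1434, d = 1635.
OR = (1263·1635)/(161·1434) = 2065005/230874 = 8.94429
Risk in exposed = 1263/1424 = 0.88694; risk in unexposed = 1434/3069 = 0.46725; RR = 1.89820
OR/RR = 8.94429 / 1.89820 = 4.71200
The outcome is not rare, so the OR lies further from 1 than the RR.

4.712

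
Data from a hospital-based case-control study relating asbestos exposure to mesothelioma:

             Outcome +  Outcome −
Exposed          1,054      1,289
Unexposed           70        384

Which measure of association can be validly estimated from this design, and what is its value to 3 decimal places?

Cells: a = 1054, b = 1289, c = 70, d = 384.
This is a hospital-based case-control study: participants were sampled on outcome status, so risks in the source population cannot be estimated directly — relative risk is not valid here. The odds ratio is the appropriate measure.
OR = (a·d)/(b·c) = (1054 × 384) / (1289 × 70) = 404736 / 90230 = 4.48560

4.486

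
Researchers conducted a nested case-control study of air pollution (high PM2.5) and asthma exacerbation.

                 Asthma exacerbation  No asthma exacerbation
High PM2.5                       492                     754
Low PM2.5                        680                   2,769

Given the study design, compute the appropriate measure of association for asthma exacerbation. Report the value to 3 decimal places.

2.657

Cells: a = 492, b = 754, c = 680, d = 2769.
This is a nested case-control study: participants were sampled on outcome status, so risks in the source population cannot be estimated directly — relative risk is not valid here. The odds ratio is the appropriate measure.
OR = (a·d)/(b·c) = (492 × 2769) / (754 × 680) = 1362348 / 512720 = 2.65710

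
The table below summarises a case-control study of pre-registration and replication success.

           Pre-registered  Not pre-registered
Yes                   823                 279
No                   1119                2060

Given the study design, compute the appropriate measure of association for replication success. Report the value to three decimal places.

5.430

Reading the table with exposure as columns: a = 823 (Pre-registered, case), b = 1119 (Pre-registered, non-case), c = 279 (Not pre-registered, case), d = 2060.
This is a case-control study: participants were sampled on outcome status, so risks in the source population cannot be estimated directly — relative risk is not valid here. The odds ratio is the appropriate measure.
OR = (a·d)/(b·c) = (823 × 2060) / (1119 × 279) = 1695380 / 312201 = 5.43041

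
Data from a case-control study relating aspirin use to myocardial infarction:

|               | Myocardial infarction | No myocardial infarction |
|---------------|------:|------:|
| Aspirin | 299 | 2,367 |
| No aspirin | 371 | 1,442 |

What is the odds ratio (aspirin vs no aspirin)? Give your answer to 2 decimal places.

0.49

Cells: a = 299, b = 2367, c = 371, d = 1442.
OR = (a·d)/(b·c) = (299 × 1442) / (2367 × 371) = 431158 / 878157 = 0.49098
Exposure is associated with lower odds of myocardial infarction (OR = 0.49 < 1).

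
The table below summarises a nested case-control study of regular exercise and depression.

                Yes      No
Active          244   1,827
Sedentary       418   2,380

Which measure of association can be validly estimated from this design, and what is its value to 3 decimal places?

0.760

Cells: a = 244, b = 1827, c = 418, d = 2380.
This is a nested case-control study: participants were sampled on outcome status, so risks in the source population cannot be estimated directly — relative risk is not valid here. The odds ratio is the appropriate measure.
OR = (a·d)/(b·c) = (244 × 2380) / (1827 × 418) = 580720 / 763686 = 0.76042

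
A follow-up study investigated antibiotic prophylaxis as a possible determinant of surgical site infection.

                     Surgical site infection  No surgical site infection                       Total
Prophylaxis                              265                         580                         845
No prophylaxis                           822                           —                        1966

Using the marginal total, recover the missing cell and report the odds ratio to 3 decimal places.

0.636

The missing cell is in the unexposed row: 1966 − 822 = 1144.
So a = 265, b = 580, c = 822, d = 1144.
OR = (a·d)/(b·c) = (265 × 1144) / (580 × 822) = 303160 / 476760 = 0.63588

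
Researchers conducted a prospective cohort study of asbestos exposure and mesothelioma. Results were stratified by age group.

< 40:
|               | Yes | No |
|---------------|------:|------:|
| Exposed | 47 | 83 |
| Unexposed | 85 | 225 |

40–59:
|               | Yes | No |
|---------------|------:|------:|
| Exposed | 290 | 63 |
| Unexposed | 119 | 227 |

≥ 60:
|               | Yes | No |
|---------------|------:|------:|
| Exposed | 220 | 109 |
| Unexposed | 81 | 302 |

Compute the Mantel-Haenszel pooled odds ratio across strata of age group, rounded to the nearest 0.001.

5.402

OR_MH = Σ(aᵢdᵢ/nᵢ) / Σ(bᵢcᵢ/nᵢ), where nᵢ is the stratum total.
Stratum 1 (< 40): n = 440; a·d/n = 47·225/440 = 24.0341; b·c/n = 83·85/440 = 16.0341
Stratum 2 (40–59): n = 699; a·d/n = 290·227/699 = 94.1774; b·c/n = 63·119/699 = 10.7253
Stratum 3 (≥ 60): n = 712; a·d/n = 220·302/712 = 93.3146; b·c/n = 109·81/712 = 12.4003
OR_MH = (24.0341 + 94.1774 + 93.3146) / (16.0341 + 10.7253 + 12.4003) = 211.5261 / 39.1597 = 5.40163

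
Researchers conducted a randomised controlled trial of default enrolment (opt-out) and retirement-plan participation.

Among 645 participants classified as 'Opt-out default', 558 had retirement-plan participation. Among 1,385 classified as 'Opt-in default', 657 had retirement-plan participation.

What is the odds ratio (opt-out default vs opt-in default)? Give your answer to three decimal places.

From the description: a = 558, b = 87, c = 657, d = 728.
OR = (a·d)/(b·c) = (558 × 728) / (87 × 657) = 406224 / 57159 = 7.10691
The odds of retirement-plan participation are about 7.11 times as high in the opt-out default group.

7.107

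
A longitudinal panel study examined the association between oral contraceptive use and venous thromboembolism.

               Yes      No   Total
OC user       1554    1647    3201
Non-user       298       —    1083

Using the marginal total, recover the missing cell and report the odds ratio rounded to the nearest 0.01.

The missing cell is in the unexposed row: 1083 − 298 = 785.
So a = 1554, b = 1647, c = 298, d = 785.
OR = (a·d)/(b·c) = (1554 × 785) / (1647 × 298) = 1219890 / 490806 = 2.48548

2.49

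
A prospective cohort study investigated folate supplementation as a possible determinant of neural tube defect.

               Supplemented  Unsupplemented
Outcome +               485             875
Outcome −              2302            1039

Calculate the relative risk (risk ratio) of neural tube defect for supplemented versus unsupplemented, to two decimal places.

0.38

Reading the table with exposure as columns: a = 485 (Supplemented, case), b = 2302 (Supplemented, non-case), c = 875 (Unsupplemented, case), d = 1039.
Risk in exposed = 485/2787 = 0.17402; risk in unexposed = 875/1914 = 0.45716.
RR = 0.17402 / 0.45716 = 0.38066
The risk is 62% lower among the exposed than among the unexposed.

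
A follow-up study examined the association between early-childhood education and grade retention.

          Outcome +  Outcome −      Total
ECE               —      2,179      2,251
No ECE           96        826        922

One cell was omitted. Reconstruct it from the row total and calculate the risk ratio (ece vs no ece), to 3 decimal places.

The missing cell is in the exposed row: 2251 − 2179 = 72.
So a = 72, b = 2179, c = 96, d = 826.
RR = [a/(a+b)] / [c/(c+d)] = (72/2251) / (96/922) = 0.03199/0.10412 = 0.30720

0.307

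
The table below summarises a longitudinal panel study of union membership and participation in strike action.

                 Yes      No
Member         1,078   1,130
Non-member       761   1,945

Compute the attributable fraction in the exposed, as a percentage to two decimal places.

Cells: a = 1078, b = 1130, c = 761, d = 1945.
Risk in exposed = 1078/2208 = 0.48822; risk in unexposed = 761/2706 = 0.28123.
RR = 0.48822/0.28123 = 1.73605
AR% = (RR − 1)/RR × 100 = (1.73605 − 1)/1.73605 × 100 = 42.3981%

42.40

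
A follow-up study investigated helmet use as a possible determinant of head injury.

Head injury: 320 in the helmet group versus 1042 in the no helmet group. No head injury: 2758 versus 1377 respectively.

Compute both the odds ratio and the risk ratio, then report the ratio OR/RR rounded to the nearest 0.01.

From the description: a = 320, b = 2758, c = 1042, d = 1377.
OR = (320·1377)/(2758·1042) = 440640/2873836 = 0.15333
Risk in exposed = 320/3078 = 0.10396; risk in unexposed = 1042/2419 = 0.43076; RR = 0.24135
OR/RR = 0.15333 / 0.24135 = 0.63529
The outcome is not rare, so the OR lies further from 1 than the RR.

0.64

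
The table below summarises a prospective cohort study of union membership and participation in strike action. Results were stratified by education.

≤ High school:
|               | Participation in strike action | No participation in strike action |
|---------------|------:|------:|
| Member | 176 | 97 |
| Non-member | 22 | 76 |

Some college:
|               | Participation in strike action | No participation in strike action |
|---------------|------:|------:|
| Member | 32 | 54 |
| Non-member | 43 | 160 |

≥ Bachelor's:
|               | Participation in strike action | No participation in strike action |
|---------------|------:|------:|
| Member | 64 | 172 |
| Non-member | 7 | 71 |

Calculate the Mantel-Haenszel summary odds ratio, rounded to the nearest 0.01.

3.87

OR_MH = Σ(aᵢdᵢ/nᵢ) / Σ(bᵢcᵢ/nᵢ), where nᵢ is the stratum total.
Stratum 1 (≤ High school): n = 371; a·d/n = 176·76/371 = 36.0539; b·c/n = 97·22/371 = 5.7520
Stratum 2 (Some college): n = 289; a·d/n = 32·160/289 = 17.7163; b·c/n = 54·43/289 = 8.0346
Stratum 3 (≥ Bachelor's): n = 314; a·d/n = 64·71/314 = 14.4713; b·c/n = 172·7/314 = 3.8344
OR_MH = (36.0539 + 17.7163 + 14.4713) / (5.7520 + 8.0346 + 3.8344) = 68.2415 / 17.6210 = 3.87273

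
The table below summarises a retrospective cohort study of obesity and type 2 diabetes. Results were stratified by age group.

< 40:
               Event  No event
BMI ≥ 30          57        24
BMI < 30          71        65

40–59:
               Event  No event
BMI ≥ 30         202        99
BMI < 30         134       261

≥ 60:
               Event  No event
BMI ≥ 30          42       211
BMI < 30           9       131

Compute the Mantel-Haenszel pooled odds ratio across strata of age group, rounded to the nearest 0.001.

OR_MH = Σ(aᵢdᵢ/nᵢ) / Σ(bᵢcᵢ/nᵢ), where nᵢ is the stratum total.
Stratum 1 (< 40): n = 217; a·d/n = 57·65/217 = 17.0737; b·c/n = 24·71/217 = 7.8525
Stratum 2 (40–59): n = 696; a·d/n = 202·261/696 = 75.7500; b·c/n = 99·134/696 = 19.0603
Stratum 3 (≥ 60): n = 393; a·d/n = 42·131/393 = 14.0000; b·c/n = 211·9/393 = 4.8321
OR_MH = (17.0737 + 75.7500 + 14.0000) / (7.8525 + 19.0603 + 4.8321) = 106.8237 / 31.7449 = 3.36506

3.365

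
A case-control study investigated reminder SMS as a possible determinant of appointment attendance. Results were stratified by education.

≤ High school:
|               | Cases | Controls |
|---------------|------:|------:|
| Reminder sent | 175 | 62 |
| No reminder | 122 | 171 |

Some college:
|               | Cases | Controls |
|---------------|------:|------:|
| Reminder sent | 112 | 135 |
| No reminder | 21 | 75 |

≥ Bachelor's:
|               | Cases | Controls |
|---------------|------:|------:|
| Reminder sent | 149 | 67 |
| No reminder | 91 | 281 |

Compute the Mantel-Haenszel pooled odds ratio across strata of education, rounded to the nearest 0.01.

4.62

OR_MH = Σ(aᵢdᵢ/nᵢ) / Σ(bᵢcᵢ/nᵢ), where nᵢ is the stratum total.
Stratum 1 (≤ High school): n = 530; a·d/n = 175·171/530 = 56.4623; b·c/n = 62·122/530 = 14.2717
Stratum 2 (Some college): n = 343; a·d/n = 112·75/343 = 24.4898; b·c/n = 135·21/343 = 8.2653
Stratum 3 (≥ Bachelor's): n = 588; a·d/n = 149·281/588 = 71.2058; b·c/n = 67·91/588 = 10.3690
OR_MH = (56.4623 + 24.4898 + 71.2058) / (14.2717 + 8.2653 + 10.3690) = 152.1578 / 32.9061 = 4.62401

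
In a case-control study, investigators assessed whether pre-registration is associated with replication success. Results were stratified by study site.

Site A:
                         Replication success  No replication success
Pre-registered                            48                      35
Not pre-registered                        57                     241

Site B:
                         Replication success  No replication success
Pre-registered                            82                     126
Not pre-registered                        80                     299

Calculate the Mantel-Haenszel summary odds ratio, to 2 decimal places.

OR_MH = Σ(aᵢdᵢ/nᵢ) / Σ(bᵢcᵢ/nᵢ), where nᵢ is the stratum total.
Stratum 1 (Site A): n = 381; a·d/n = 48·241/381 = 30.3622; b·c/n = 35·57/381 = 5.2362
Stratum 2 (Site B): n = 587; a·d/n = 82·299/587 = 41.7683; b·c/n = 126·80/587 = 17.1721
OR_MH = (30.3622 + 41.7683) / (5.2362 + 17.1721) = 72.1305 / 22.4083 = 3.21892

3.22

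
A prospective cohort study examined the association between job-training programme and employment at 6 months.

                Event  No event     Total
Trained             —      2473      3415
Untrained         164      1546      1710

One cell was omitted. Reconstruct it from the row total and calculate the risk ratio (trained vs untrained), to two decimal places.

The missing cell is in the exposed row: 3415 − 2473 = 942.
So a = 942, b = 2473, c = 164, d = 1546.
RR = [a/(a+b)] / [c/(c+d)] = (942/3415) / (164/1710) = 0.27584/0.09591 = 2.87616

2.88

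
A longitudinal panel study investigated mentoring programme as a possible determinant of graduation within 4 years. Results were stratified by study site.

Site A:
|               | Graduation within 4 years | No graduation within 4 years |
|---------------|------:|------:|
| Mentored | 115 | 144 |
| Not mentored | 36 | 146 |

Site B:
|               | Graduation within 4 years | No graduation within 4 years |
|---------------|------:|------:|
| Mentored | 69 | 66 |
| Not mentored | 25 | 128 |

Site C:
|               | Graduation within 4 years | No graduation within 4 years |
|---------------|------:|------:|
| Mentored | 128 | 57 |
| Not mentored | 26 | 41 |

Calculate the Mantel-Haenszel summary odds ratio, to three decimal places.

3.833

OR_MH = Σ(aᵢdᵢ/nᵢ) / Σ(bᵢcᵢ/nᵢ), where nᵢ is the stratum total.
Stratum 1 (Site A): n = 441; a·d/n = 115·146/441 = 38.0726; b·c/n = 144·36/441 = 11.7551
Stratum 2 (Site B): n = 288; a·d/n = 69·128/288 = 30.6667; b·c/n = 66·25/288 = 5.7292
Stratum 3 (Site C): n = 252; a·d/n = 128·41/252 = 20.8254; b·c/n = 57·26/252 = 5.8810
OR_MH = (38.0726 + 30.6667 + 20.8254) / (11.7551 + 5.7292 + 5.8810) = 89.5646 / 23.3652 = 3.83325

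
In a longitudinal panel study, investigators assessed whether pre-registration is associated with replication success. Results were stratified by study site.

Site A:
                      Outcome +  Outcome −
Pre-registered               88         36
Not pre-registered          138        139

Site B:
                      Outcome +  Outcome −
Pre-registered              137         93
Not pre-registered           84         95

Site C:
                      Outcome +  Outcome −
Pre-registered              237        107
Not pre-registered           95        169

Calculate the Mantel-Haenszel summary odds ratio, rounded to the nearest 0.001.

OR_MH = Σ(aᵢdᵢ/nᵢ) / Σ(bᵢcᵢ/nᵢ), where nᵢ is the stratum total.
Stratum 1 (Site A): n = 401; a·d/n = 88·139/401 = 30.5037; b·c/n = 36·138/401 = 12.3890
Stratum 2 (Site B): n = 409; a·d/n = 137·95/409 = 31.8215; b·c/n = 93·84/409 = 19.1002
Stratum 3 (Site C): n = 608; a·d/n = 237·169/608 = 65.8766; b·c/n = 107·95/608 = 16.7188
OR_MH = (30.5037 + 31.8215 + 65.8766) / (12.3890 + 19.1002 + 16.7188) = 128.2019 / 48.2080 = 2.65935

2.659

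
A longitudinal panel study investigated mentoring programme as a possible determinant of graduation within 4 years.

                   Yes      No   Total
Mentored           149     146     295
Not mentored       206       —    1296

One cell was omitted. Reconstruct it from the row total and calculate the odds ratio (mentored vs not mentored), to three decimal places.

5.400

The missing cell is in the unexposed row: 1296 − 206 = 1090.
So a = 149, b = 146, c = 206, d = 1090.
OR = (a·d)/(b·c) = (149 × 1090) / (146 × 206) = 162410 / 30076 = 5.39999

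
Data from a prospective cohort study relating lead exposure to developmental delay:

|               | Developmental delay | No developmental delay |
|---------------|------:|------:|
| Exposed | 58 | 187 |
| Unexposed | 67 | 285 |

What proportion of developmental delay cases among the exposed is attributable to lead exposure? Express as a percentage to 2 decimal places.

19.60

Cells: a = 58, b = 187, c = 67, d = 285.
Risk in exposed = 58/245 = 0.23673; risk in unexposed = 67/352 = 0.19034.
RR = 0.23673/0.19034 = 1.24374
AR% = (RR − 1)/RR × 100 = (1.24374 − 1)/1.24374 × 100 = 19.5974%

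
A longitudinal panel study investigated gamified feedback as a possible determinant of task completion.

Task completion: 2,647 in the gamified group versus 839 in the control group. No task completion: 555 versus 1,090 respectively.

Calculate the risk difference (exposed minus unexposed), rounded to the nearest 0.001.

From the description: a = 2647, b = 555, c = 839, d = 1090.
Risk in exposed = 2647/3202 = 0.826671; risk in unexposed = 839/1929 = 0.434940.
Risk difference = 0.826671 − 0.434940 = 0.391730

0.392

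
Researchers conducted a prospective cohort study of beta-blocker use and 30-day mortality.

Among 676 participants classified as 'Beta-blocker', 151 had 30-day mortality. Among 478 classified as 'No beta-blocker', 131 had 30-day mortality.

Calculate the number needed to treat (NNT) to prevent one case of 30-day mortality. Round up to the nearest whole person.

20

Risk in treated group = 151/676 = 0.22337; risk in control = 131/478 = 0.27406.
Absolute risk reduction = 0.27406 − 0.22337 = 0.05069
NNT = 1 / ARR = 1 / 0.05069 = 19.729 → round up → 20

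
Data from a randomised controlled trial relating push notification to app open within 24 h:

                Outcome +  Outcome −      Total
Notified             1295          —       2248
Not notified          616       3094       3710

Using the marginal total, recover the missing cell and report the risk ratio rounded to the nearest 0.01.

The missing cell is in the exposed row: 2248 − 1295 = 953.
So a = 1295, b = 953, c = 616, d = 3094.
RR = [a/(a+b)] / [c/(c+d)] = (1295/2248) / (616/3710) = 0.57607/0.16604 = 3.46950

3.47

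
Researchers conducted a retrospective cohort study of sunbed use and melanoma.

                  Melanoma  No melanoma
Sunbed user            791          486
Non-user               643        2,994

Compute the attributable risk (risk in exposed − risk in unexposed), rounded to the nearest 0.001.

0.443

Cells: a = 791, b = 486, c = 643, d = 2994.
Risk in exposed = 791/1277 = 0.619421; risk in unexposed = 643/3637 = 0.176794.
Risk difference = 0.619421 − 0.176794 = 0.442626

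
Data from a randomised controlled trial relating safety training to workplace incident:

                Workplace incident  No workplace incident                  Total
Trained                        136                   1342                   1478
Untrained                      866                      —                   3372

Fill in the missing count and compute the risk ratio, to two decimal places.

0.36

The missing cell is in the unexposed row: 3372 − 866 = 2506.
So a = 136, b = 1342, c = 866, d = 2506.
RR = [a/(a+b)] / [c/(c+d)] = (136/1478) / (866/3372) = 0.09202/0.25682 = 0.35829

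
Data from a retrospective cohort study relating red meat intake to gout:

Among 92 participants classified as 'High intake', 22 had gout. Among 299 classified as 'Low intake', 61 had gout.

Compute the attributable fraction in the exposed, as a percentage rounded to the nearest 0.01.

From the description: a = 22, b = 70, c = 61, d = 238.
Risk in exposed = 22/92 = 0.23913; risk in unexposed = 61/299 = 0.20401.
RR = 0.23913/0.20401 = 1.17213
AR% = (RR − 1)/RR × 100 = (1.17213 − 1)/1.17213 × 100 = 14.6853%

14.69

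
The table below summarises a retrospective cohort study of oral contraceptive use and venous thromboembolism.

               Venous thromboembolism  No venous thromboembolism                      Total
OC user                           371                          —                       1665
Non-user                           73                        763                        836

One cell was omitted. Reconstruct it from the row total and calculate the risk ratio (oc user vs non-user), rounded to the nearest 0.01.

2.55

The missing cell is in the exposed row: 1665 − 371 = 1294.
So a = 371, b = 1294, c = 73, d = 763.
RR = [a/(a+b)] / [c/(c+d)] = (371/1665) / (73/836) = 0.22282/0.08732 = 2.55178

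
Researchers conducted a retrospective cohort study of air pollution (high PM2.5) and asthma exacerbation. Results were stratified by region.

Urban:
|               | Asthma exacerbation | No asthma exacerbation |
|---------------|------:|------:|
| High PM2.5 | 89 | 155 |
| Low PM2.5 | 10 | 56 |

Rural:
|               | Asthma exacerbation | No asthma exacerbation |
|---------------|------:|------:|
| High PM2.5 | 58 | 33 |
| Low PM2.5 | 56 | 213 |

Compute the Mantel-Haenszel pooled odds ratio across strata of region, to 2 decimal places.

OR_MH = Σ(aᵢdᵢ/nᵢ) / Σ(bᵢcᵢ/nᵢ), where nᵢ is the stratum total.
Stratum 1 (Urban): n = 310; a·d/n = 89·56/310 = 16.0774; b·c/n = 155·10/310 = 5.0000
Stratum 2 (Rural): n = 360; a·d/n = 58·213/360 = 34.3167; b·c/n = 33·56/360 = 5.1333
OR_MH = (16.0774 + 34.3167) / (5.0000 + 5.1333) = 50.3941 / 10.1333 = 4.97310

4.97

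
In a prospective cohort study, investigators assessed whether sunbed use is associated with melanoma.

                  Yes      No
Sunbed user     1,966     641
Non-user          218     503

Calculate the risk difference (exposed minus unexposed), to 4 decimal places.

0.4518

Cells: a = 1966, b = 641, c = 218, d = 503.
Risk in exposed = 1966/2607 = 0.754124; risk in unexposed = 218/721 = 0.302358.
Risk difference = 0.754124 − 0.302358 = 0.451766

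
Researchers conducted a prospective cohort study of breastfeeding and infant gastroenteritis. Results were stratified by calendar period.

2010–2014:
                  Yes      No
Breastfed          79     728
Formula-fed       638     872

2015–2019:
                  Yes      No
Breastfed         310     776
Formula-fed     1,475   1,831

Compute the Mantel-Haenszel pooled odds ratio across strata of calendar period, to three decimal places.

0.345

OR_MH = Σ(aᵢdᵢ/nᵢ) / Σ(bᵢcᵢ/nᵢ), where nᵢ is the stratum total.
Stratum 1 (2010–2014): n = 2317; a·d/n = 79·872/2317 = 29.7315; b·c/n = 728·638/2317 = 200.4592
Stratum 2 (2015–2019): n = 4392; a·d/n = 310·1831/4392 = 129.2372; b·c/n = 776·1475/4392 = 260.6102
OR_MH = (29.7315 + 129.2372) / (200.4592 + 260.6102) = 158.9688 / 461.0694 = 0.34478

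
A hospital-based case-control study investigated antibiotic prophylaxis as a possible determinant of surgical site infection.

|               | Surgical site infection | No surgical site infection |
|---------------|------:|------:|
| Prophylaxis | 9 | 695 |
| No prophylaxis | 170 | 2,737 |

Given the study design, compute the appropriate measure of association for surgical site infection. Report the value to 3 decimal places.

Cells: a = 9, b = 695, c = 170, d = 2737.
This is a hospital-based case-control study: participants were sampled on outcome status, so risks in the source population cannot be estimated directly — relative risk is not valid here. The odds ratio is the appropriate measure.
OR = (a·d)/(b·c) = (9 × 2737) / (695 × 170) = 24633 / 118150 = 0.20849

0.208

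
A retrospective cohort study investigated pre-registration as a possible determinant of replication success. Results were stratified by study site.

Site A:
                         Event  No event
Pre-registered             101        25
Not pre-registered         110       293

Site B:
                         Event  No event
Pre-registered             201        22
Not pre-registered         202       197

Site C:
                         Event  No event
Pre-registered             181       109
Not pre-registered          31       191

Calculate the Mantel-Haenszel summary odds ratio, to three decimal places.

9.878

OR_MH = Σ(aᵢdᵢ/nᵢ) / Σ(bᵢcᵢ/nᵢ), where nᵢ is the stratum total.
Stratum 1 (Site A): n = 529; a·d/n = 101·293/529 = 55.9414; b·c/n = 25·110/529 = 5.1985
Stratum 2 (Site B): n = 622; a·d/n = 201·197/622 = 63.6608; b·c/n = 22·202/622 = 7.1447
Stratum 3 (Site C): n = 512; a·d/n = 181·191/512 = 67.5215; b·c/n = 109·31/512 = 6.5996
OR_MH = (55.9414 + 63.6608 + 67.5215) / (5.1985 + 7.1447 + 6.5996) = 187.1237 / 18.9428 = 9.87836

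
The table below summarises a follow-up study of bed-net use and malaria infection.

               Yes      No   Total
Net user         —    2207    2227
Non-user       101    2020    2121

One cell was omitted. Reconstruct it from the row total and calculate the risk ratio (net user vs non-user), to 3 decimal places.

The missing cell is in the exposed row: 2227 − 2207 = 20.
So a = 20, b = 2207, c = 101, d = 2020.
RR = [a/(a+b)] / [c/(c+d)] = (20/2227) / (101/2121) = 0.00898/0.04762 = 0.18859

0.189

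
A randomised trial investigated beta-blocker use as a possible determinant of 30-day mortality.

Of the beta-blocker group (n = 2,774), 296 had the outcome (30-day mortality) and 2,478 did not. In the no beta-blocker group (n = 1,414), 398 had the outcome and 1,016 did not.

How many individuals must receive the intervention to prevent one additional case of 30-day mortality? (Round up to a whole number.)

Risk in treated group = 296/2774 = 0.10671; risk in control = 398/1414 = 0.28147.
Absolute risk reduction = 0.28147 − 0.10671 = 0.17477
NNT = 1 / ARR = 1 / 0.17477 = 5.722 → round up → 6

6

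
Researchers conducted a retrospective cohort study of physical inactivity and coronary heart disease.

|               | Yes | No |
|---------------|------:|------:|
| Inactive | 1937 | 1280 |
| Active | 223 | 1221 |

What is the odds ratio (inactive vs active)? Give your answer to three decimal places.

8.286

Cells: a = 1937, b = 1280, c = 223, d = 1221.
OR = (a·d)/(b·c) = (1937 × 1221) / (1280 × 223) = 2365077 / 285440 = 8.28572
The odds of coronary heart disease are about 8.29 times as high in the inactive group.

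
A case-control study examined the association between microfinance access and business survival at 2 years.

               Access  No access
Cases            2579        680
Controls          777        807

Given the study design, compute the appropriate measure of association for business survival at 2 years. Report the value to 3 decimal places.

Reading the table with exposure as columns: a = 2579 (Access, case), b = 777 (Access, non-case), c = 680 (No access, case), d = 807.
This is a case-control study: participants were sampled on outcome status, so risks in the source population cannot be estimated directly — relative risk is not valid here. The odds ratio is the appropriate measure.
OR = (a·d)/(b·c) = (2579 × 807) / (777 × 680) = 2081253 / 528360 = 3.93908

3.939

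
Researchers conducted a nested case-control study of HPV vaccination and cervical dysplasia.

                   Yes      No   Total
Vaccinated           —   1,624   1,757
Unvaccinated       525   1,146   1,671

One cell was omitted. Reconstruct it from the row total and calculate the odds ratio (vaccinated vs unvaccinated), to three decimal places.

0.179

The missing cell is in the exposed row: 1757 − 1624 = 133.
So a = 133, b = 1624, c = 525, d = 1146.
OR = (a·d)/(b·c) = (133 × 1146) / (1624 × 525) = 152418 / 852600 = 0.17877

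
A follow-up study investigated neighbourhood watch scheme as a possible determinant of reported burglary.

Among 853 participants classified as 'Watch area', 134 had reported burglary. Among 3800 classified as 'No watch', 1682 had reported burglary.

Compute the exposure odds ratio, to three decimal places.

0.235

From the description: a = 134, b = 719, c = 1682, d = 2118.
OR = (a·d)/(b·c) = (134 × 2118) / (719 × 1682) = 283812 / 1209358 = 0.23468
Exposure is associated with lower odds of reported burglary (OR = 0.23 < 1).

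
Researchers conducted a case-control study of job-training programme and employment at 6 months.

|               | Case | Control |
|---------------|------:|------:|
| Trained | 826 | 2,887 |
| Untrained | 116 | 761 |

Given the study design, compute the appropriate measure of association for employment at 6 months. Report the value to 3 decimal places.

1.877

Cells: a = 826, b = 2887, c = 116, d = 761.
This is a case-control study: participants were sampled on outcome status, so risks in the source population cannot be estimated directly — relative risk is not valid here. The odds ratio is the appropriate measure.
OR = (a·d)/(b·c) = (826 × 761) / (2887 × 116) = 628586 / 334892 = 1.87698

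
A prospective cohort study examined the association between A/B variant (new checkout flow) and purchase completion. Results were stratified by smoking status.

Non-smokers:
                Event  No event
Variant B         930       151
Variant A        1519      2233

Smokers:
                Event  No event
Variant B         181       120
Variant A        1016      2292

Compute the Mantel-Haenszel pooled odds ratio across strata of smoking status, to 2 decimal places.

6.70

OR_MH = Σ(aᵢdᵢ/nᵢ) / Σ(bᵢcᵢ/nᵢ), where nᵢ is the stratum total.
Stratum 1 (Non-smokers): n = 4833; a·d/n = 930·2233/4833 = 429.6896; b·c/n = 151·1519/4833 = 47.4589
Stratum 2 (Smokers): n = 3609; a·d/n = 181·2292/3609 = 114.9493; b·c/n = 120·1016/3609 = 33.7822
OR_MH = (429.6896 + 114.9493) / (47.4589 + 33.7822) = 544.6389 / 81.2411 = 6.70398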